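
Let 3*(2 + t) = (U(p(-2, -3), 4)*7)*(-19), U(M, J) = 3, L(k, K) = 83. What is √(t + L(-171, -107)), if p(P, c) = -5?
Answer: 2*I*√13 ≈ 7.2111*I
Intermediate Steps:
t = -135 (t = -2 + ((3*7)*(-19))/3 = -2 + (21*(-19))/3 = -2 + (⅓)*(-399) = -2 - 133 = -135)
√(t + L(-171, -107)) = √(-135 + 83) = √(-52) = 2*I*√13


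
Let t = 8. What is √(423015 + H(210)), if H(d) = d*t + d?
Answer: √424905 ≈ 651.85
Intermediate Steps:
H(d) = 9*d (H(d) = d*8 + d = 8*d + d = 9*d)
√(423015 + H(210)) = √(423015 + 9*210) = √(423015 + 1890) = √424905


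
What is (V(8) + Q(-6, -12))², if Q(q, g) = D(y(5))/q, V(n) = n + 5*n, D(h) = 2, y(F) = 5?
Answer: 20449/9 ≈ 2272.1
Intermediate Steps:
V(n) = 6*n
Q(q, g) = 2/q
(V(8) + Q(-6, -12))² = (6*8 + 2/(-6))² = (48 + 2*(-⅙))² = (48 - ⅓)² = (143/3)² = 20449/9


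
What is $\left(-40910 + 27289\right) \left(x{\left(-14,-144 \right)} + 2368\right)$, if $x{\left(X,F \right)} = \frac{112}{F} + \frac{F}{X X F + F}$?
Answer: $- \frac{57168617374}{1773} \approx -3.2244 \cdot 10^{7}$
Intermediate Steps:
$x{\left(X,F \right)} = \frac{112}{F} + \frac{F}{F + F X^{2}}$ ($x{\left(X,F \right)} = \frac{112}{F} + \frac{F}{X^{2} F + F} = \frac{112}{F} + \frac{F}{F X^{2} + F} = \frac{112}{F} + \frac{F}{F + F X^{2}}$)
$\left(-40910 + 27289\right) \left(x{\left(-14,-144 \right)} + 2368\right) = \left(-40910 + 27289\right) \left(\frac{112 - 144 + 112 \left(-14\right)^{2}}{\left(-144\right) \left(1 + \left(-14\right)^{2}\right)} + 2368\right) = - 13621 \left(- \frac{112 - 144 + 112 \cdot 196}{144 \left(1 + 196\right)} + 2368\right) = - 13621 \left(- \frac{112 - 144 + 21952}{144 \cdot 197} + 2368\right) = - 13621 \left(\left(- \frac{1}{144}\right) \frac{1}{197} \cdot 21920 + 2368\right) = - 13621 \left(- \frac{1370}{1773} + 2368\right) = \left(-13621\right) \frac{4197094}{1773} = - \frac{57168617374}{1773}$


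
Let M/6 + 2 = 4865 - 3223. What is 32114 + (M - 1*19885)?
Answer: 22069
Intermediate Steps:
M = 9840 (M = -12 + 6*(4865 - 3223) = -12 + 6*1642 = -12 + 9852 = 9840)
32114 + (M - 1*19885) = 32114 + (9840 - 1*19885) = 32114 + (9840 - 19885) = 32114 - 10045 = 22069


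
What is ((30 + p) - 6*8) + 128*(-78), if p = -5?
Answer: -10007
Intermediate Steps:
((30 + p) - 6*8) + 128*(-78) = ((30 - 5) - 6*8) + 128*(-78) = (25 - 48) - 9984 = -23 - 9984 = -10007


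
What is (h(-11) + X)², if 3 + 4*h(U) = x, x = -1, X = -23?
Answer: 576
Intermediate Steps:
h(U) = -1 (h(U) = -¾ + (¼)*(-1) = -¾ - ¼ = -1)
(h(-11) + X)² = (-1 - 23)² = (-24)² = 576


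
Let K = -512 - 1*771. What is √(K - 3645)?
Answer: 8*I*√77 ≈ 70.2*I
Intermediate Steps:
K = -1283 (K = -512 - 771 = -1283)
√(K - 3645) = √(-1283 - 3645) = √(-4928) = 8*I*√77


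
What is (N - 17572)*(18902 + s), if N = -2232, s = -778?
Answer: -358927696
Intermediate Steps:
(N - 17572)*(18902 + s) = (-2232 - 17572)*(18902 - 778) = -19804*18124 = -358927696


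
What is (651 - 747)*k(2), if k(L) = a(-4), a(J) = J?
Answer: 384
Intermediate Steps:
k(L) = -4
(651 - 747)*k(2) = (651 - 747)*(-4) = -96*(-4) = 384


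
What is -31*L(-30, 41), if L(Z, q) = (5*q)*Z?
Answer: 190650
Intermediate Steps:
L(Z, q) = 5*Z*q
-31*L(-30, 41) = -155*(-30)*41 = -31*(-6150) = 190650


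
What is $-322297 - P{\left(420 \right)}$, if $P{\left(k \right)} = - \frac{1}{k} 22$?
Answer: $- \frac{67682359}{210} \approx -3.223 \cdot 10^{5}$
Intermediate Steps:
$P{\left(k \right)} = - \frac{22}{k}$
$-322297 - P{\left(420 \right)} = -322297 - - \frac{22}{420} = -322297 - \left(-22\right) \frac{1}{420} = -322297 - - \frac{11}{210} = -322297 + \frac{11}{210} = - \frac{67682359}{210}$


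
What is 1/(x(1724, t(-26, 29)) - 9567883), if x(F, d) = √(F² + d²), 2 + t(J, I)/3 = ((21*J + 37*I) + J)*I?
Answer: -9567883/91542482825952 - √1902275737/91542482825952 ≈ -1.0499e-7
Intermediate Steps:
t(J, I) = -6 + 3*I*(22*J + 37*I) (t(J, I) = -6 + 3*(((21*J + 37*I) + J)*I) = -6 + 3*((22*J + 37*I)*I) = -6 + 3*(I*(22*J + 37*I)) = -6 + 3*I*(22*J + 37*I))
1/(x(1724, t(-26, 29)) - 9567883) = 1/(√(1724² + (-6 + 111*29² + 66*29*(-26))²) - 9567883) = 1/(√(2972176 + (-6 + 111*841 - 49764)²) - 9567883) = 1/(√(2972176 + (-6 + 93351 - 49764)²) - 9567883) = 1/(√(2972176 + 43581²) - 9567883) = 1/(√(2972176 + 1899303561) - 9567883) = 1/(√1902275737 - 9567883) = 1/(-9567883 + √1902275737)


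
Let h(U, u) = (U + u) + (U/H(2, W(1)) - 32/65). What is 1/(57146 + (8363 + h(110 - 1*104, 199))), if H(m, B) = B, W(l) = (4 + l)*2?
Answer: 65/4271417 ≈ 1.5217e-5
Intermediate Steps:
W(l) = 8 + 2*l
h(U, u) = -32/65 + u + 11*U/10 (h(U, u) = (U + u) + (U/(8 + 2*1) - 32/65) = (U + u) + (U/(8 + 2) - 32*1/65) = (U + u) + (U/10 - 32/65) = (U + u) + (-32/65 + U/10) = -32/65 + u + 11*U/10)
1/(57146 + (8363 + h(110 - 1*104, 199))) = 1/(57146 + (8363 + (-32/65 + 199 + 11*(110 - 1*104)/10))) = 1/(57146 + (8363 + (-32/65 + 199 + 11*(110 - 104)/10))) = 1/(57146 + (8363 + (-32/65 + 199 + (11/10)*6))) = 1/(57146 + (8363 + (-32/65 + 199 + 33/5))) = 1/(57146 + (8363 + 13332/65)) = 1/(57146 + 556927/65) = 1/(4271417/65) = 65/4271417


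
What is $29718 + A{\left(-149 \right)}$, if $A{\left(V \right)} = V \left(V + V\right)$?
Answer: $74120$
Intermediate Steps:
$A{\left(V \right)} = 2 V^{2}$ ($A{\left(V \right)} = V 2 V = 2 V^{2}$)
$29718 + A{\left(-149 \right)} = 29718 + 2 \left(-149\right)^{2} = 29718 + 2 \cdot 22201 = 29718 + 44402 = 74120$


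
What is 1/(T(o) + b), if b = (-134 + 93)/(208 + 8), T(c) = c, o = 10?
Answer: 216/2119 ≈ 0.10193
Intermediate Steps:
b = -41/216 ≈ -0.18981
1/(T(o) + b) = 1/(10 - 41/216) = 1/(2119/216) = 216/2119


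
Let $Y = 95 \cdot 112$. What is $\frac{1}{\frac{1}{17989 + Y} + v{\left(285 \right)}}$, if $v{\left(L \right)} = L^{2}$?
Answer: $\frac{28629}{2325390526} \approx 1.2311 \cdot 10^{-5}$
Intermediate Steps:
$Y = 10640$
$\frac{1}{\frac{1}{17989 + Y} + v{\left(285 \right)}} = \frac{1}{\frac{1}{17989 + 10640} + 285^{2}} = \frac{1}{\frac{1}{28629} + 81225} = \frac{1}{\frac{2325390526}{28629}} = \frac{28629}{2325390526}$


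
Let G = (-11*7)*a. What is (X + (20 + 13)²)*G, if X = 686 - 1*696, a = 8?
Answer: -664664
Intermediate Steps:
G = -616 (G = -11*7*8 = -77*8 = -616)
X = -10 (X = 686 - 696 = -10)
(X + (20 + 13)²)*G = (-10 + (20 + 13)²)*(-616) = (-10 + 33²)*(-616) = (-10 + 1089)*(-616) = 1079*(-616) = -664664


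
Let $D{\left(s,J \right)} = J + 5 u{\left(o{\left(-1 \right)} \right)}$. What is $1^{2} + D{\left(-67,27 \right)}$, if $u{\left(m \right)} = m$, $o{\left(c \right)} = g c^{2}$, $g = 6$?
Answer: $58$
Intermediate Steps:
$o{\left(c \right)} = 6 c^{2}$
$D{\left(s,J \right)} = 30 + J$ ($D{\left(s,J \right)} = J + 5 \cdot 6 \left(-1\right)^{2} = J + 5 \cdot 6 \cdot 1 = J + 5 \cdot 6 = J + 30 = 30 + J$)
$1^{2} + D{\left(-67,27 \right)} = 1^{2} + \left(30 + 27\right) = 1 + 57 = 58$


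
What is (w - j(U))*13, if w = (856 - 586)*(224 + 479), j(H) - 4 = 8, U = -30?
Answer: 2467374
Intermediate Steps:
j(H) = 12 (j(H) = 4 + 8 = 12)
w = 189810 (w = 270*703 = 189810)
(w - j(U))*13 = (189810 - 1*12)*13 = (189810 - 12)*13 = 189798*13 = 2467374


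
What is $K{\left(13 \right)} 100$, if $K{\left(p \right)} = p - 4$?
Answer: $900$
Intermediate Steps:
$K{\left(p \right)} = -4 + p$
$K{\left(13 \right)} 100 = \left(-4 + 13\right) 100 = 9 \cdot 100 = 900$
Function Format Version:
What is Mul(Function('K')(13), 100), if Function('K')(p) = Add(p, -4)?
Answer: 900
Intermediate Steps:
Function('K')(p) = Add(-4, p)
Mul(Function('K')(13), 100) = Mul(Add(-4, 13), 100) = Mul(9, 100) = 900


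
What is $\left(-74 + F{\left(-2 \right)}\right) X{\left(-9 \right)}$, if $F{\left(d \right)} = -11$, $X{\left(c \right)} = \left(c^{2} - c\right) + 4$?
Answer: $-7990$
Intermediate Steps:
$X{\left(c \right)} = 4 + c^{2} - c$
$\left(-74 + F{\left(-2 \right)}\right) X{\left(-9 \right)} = \left(-74 - 11\right) \left(4 + \left(-9\right)^{2} - -9\right) = - 85 \left(4 + 81 + 9\right) = \left(-85\right) 94 = -7990$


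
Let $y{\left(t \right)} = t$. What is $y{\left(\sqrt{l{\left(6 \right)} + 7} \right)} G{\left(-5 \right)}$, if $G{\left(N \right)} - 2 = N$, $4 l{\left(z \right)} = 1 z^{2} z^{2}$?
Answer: $- 3 \sqrt{331} \approx -54.58$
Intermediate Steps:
$l{\left(z \right)} = \frac{z^{4}}{4}$ ($l{\left(z \right)} = \frac{1 z^{2} z^{2}}{4} = \frac{z^{2} z^{2}}{4} = \frac{z^{4}}{4}$)
$G{\left(N \right)} = 2 + N$
$y{\left(\sqrt{l{\left(6 \right)} + 7} \right)} G{\left(-5 \right)} = \sqrt{\frac{6^{4}}{4} + 7} \left(2 - 5\right) = \sqrt{\frac{1}{4} \cdot 1296 + 7} \left(-3\right) = \sqrt{324 + 7} \left(-3\right) = \sqrt{331} \left(-3\right) = - 3 \sqrt{331}$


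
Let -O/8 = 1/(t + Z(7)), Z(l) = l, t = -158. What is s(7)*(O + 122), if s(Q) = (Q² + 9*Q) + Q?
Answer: 2193170/151 ≈ 14524.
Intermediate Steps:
s(Q) = Q² + 10*Q
O = 8/151 (O = -8/(-158 + 7) = -8/(-151) = -8*(-1/151) = 8/151 ≈ 0.052980)
s(7)*(O + 122) = (7*(10 + 7))*(8/151 + 122) = (7*17)*(18430/151) = 119*(18430/151) = 2193170/151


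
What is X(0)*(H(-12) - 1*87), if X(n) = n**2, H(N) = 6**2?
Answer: 0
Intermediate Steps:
H(N) = 36
X(0)*(H(-12) - 1*87) = 0**2*(36 - 1*87) = 0*(36 - 87) = 0*(-51) = 0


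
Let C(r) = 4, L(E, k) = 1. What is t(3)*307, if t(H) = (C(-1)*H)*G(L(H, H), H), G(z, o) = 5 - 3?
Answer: 7368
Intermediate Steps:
G(z, o) = 2
t(H) = 8*H (t(H) = (4*H)*2 = 8*H)
t(3)*307 = (8*3)*307 = 24*307 = 7368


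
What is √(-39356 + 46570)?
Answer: √7214 ≈ 84.935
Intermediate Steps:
√(-39356 + 46570) = √7214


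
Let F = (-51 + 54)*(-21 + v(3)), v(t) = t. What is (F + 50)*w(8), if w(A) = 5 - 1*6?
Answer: 4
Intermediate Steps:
w(A) = -1 (w(A) = 5 - 6 = -1)
F = -54 (F = (-51 + 54)*(-21 + 3) = 3*(-18) = -54)
(F + 50)*w(8) = (-54 + 50)*(-1) = -4*(-1) = 4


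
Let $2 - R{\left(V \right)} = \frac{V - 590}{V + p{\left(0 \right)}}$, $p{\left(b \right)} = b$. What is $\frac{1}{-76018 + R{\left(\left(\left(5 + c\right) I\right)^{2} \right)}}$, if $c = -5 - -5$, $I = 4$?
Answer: $- \frac{40}{3040621} \approx -1.3155 \cdot 10^{-5}$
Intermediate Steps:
$c = 0$ ($c = -5 + 5 = 0$)
$R{\left(V \right)} = 2 - \frac{-590 + V}{V}$ ($R{\left(V \right)} = 2 - \frac{V - 590}{V + 0} = 2 - \frac{-590 + V}{V}$)
$\frac{1}{-76018 + R{\left(\left(\left(5 + c\right) I\right)^{2} \right)}} = \frac{1}{-76018 + \frac{590 + \left(\left(5 + 0\right) 4\right)^{2}}{\left(\left(5 + 0\right) 4\right)^{2}}} = \frac{1}{-76018 + \frac{590 + \left(5 \cdot 4\right)^{2}}{\left(5 \cdot 4\right)^{2}}} = \frac{1}{-76018 + \frac{590 + 20^{2}}{20^{2}}} = \frac{1}{-76018 + \frac{590 + 400}{400}} = \frac{1}{-76018 + \frac{1}{400} \cdot 990} = \frac{1}{-76018 + \frac{99}{40}} = \frac{1}{- \frac{3040621}{40}} = - \frac{40}{3040621}$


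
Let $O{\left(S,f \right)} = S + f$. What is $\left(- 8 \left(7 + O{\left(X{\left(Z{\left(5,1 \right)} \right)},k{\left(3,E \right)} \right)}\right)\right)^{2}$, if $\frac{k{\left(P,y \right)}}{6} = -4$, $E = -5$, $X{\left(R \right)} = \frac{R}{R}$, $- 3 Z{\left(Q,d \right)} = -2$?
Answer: $16384$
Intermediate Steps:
$Z{\left(Q,d \right)} = \frac{2}{3}$ ($Z{\left(Q,d \right)} = \left(- \frac{1}{3}\right) \left(-2\right) = \frac{2}{3}$)
$X{\left(R \right)} = 1$
$k{\left(P,y \right)} = -24$ ($k{\left(P,y \right)} = 6 \left(-4\right) = -24$)
$\left(- 8 \left(7 + O{\left(X{\left(Z{\left(5,1 \right)} \right)},k{\left(3,E \right)} \right)}\right)\right)^{2} = \left(- 8 \left(7 + \left(1 - 24\right)\right)\right)^{2} = \left(- 8 \left(7 - 23\right)\right)^{2} = \left(\left(-8\right) \left(-16\right)\right)^{2} = 128^{2} = 16384$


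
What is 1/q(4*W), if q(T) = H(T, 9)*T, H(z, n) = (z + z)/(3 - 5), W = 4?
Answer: -1/256 ≈ -0.0039063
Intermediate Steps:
H(z, n) = -z (H(z, n) = (2*z)/(-2) = (2*z)*(-1/2) = -z)
q(T) = -T**2 (q(T) = (-T)*T = -T**2)
1/q(4*W) = 1/(-(4*4)**2) = 1/(-1*16**2) = 1/(-1*256) = 1/(-256) = -1/256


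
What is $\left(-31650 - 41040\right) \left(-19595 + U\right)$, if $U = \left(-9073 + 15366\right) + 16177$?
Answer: $-208983750$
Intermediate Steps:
$U = 22470$ ($U = 6293 + 16177 = 22470$)
$\left(-31650 - 41040\right) \left(-19595 + U\right) = \left(-31650 - 41040\right) \left(-19595 + 22470\right) = \left(-72690\right) 2875 = -208983750$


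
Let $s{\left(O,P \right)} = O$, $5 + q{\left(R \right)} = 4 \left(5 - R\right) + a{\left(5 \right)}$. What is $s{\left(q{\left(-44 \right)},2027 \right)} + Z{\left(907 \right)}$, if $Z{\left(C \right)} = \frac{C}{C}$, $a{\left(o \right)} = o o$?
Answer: $217$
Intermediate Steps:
$a{\left(o \right)} = o^{2}$
$q{\left(R \right)} = 40 - 4 R$ ($q{\left(R \right)} = -5 + \left(4 \left(5 - R\right) + 5^{2}\right) = -5 + \left(\left(20 - 4 R\right) + 25\right) = -5 - \left(-45 + 4 R\right) = 40 - 4 R$)
$Z{\left(C \right)} = 1$
$s{\left(q{\left(-44 \right)},2027 \right)} + Z{\left(907 \right)} = \left(40 - -176\right) + 1 = \left(40 + 176\right) + 1 = 216 + 1 = 217$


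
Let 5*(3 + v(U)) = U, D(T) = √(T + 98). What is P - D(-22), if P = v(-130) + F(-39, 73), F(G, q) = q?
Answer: 44 - 2*√19 ≈ 35.282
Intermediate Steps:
D(T) = √(98 + T)
v(U) = -3 + U/5
P = 44 (P = (-3 + (⅕)*(-130)) + 73 = (-3 - 26) + 73 = -29 + 73 = 44)
P - D(-22) = 44 - √(98 - 22) = 44 - √76 = 44 - 2*√19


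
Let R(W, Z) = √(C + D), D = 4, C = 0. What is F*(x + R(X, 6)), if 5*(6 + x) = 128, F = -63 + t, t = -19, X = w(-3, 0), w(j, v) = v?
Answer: -8856/5 ≈ -1771.2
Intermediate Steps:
X = 0
F = -82 (F = -63 - 19 = -82)
x = 98/5 (x = -6 + (⅕)*128 = -6 + 128/5 = 98/5 ≈ 19.600)
R(W, Z) = 2 (R(W, Z) = √(0 + 4) = √4 = 2)
F*(x + R(X, 6)) = -82*(98/5 + 2) = -82*108/5 = -8856/5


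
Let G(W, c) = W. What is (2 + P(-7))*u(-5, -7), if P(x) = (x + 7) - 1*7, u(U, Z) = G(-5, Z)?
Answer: 25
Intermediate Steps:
u(U, Z) = -5
P(x) = x (P(x) = (7 + x) - 7 = x)
(2 + P(-7))*u(-5, -7) = (2 - 7)*(-5) = -5*(-5) = 25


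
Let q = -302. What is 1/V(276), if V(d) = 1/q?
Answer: -302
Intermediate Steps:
V(d) = -1/302 (V(d) = 1/(-302) = -1/302)
1/V(276) = 1/(-1/302) = -302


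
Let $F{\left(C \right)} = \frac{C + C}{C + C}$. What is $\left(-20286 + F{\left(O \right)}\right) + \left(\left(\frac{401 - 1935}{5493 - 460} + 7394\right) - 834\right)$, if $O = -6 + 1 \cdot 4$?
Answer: $- \frac{69079459}{5033} \approx -13725.0$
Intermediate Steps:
$O = -2$ ($O = -6 + 4 = -2$)
$F{\left(C \right)} = 1$ ($F{\left(C \right)} = \frac{2 C}{2 C} = 2 C \frac{1}{2 C} = 1$)
$\left(-20286 + F{\left(O \right)}\right) + \left(\left(\frac{401 - 1935}{5493 - 460} + 7394\right) - 834\right) = \left(-20286 + 1\right) + \left(\left(\frac{401 - 1935}{5493 - 460} + 7394\right) - 834\right) = -20285 + \left(\left(- \frac{1534}{5033} + 7394\right) - 834\right) = -20285 + \left(\frac{37212468}{5033} - 834\right) = -20285 + \frac{33014946}{5033} = - \frac{69079459}{5033}$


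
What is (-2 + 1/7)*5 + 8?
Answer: -9/7 ≈ -1.2857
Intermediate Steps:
(-2 + 1/7)*5 + 8 = -13/7*5 + 8 = -65/7 + 8 = -9/7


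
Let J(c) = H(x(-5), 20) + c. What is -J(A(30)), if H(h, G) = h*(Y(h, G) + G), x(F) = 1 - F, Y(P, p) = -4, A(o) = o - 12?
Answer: -114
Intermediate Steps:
A(o) = -12 + o
H(h, G) = h*(-4 + G)
J(c) = 96 + c (J(c) = (1 - 1*(-5))*(-4 + 20) + c = (1 + 5)*16 + c = 6*16 + c = 96 + c)
-J(A(30)) = -(96 + (-12 + 30)) = -(96 + 18) = -1*114 = -114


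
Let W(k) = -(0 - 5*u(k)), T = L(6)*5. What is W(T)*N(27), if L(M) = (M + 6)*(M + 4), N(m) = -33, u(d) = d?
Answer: -99000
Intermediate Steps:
L(M) = (4 + M)*(6 + M) (L(M) = (6 + M)*(4 + M) = (4 + M)*(6 + M))
T = 600 (T = (24 + 6**2 + 10*6)*5 = (24 + 36 + 60)*5 = 120*5 = 600)
W(k) = 5*k (W(k) = -(0 - 5*k) = -(-5)*k = 5*k)
W(T)*N(27) = (5*600)*(-33) = 3000*(-33) = -99000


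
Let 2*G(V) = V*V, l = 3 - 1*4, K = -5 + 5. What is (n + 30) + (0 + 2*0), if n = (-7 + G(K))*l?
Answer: 37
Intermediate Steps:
K = 0
l = -1 (l = 3 - 4 = -1)
G(V) = V²/2 (G(V) = (V*V)/2 = V²/2)
n = 7 (n = (-7 + (½)*0²)*(-1) = (-7 + (½)*0)*(-1) = (-7 + 0)*(-1) = -7*(-1) = 7)
(n + 30) + (0 + 2*0) = (7 + 30) + (0 + 2*0) = 37 + (0 + 0) = 37 + 0 = 37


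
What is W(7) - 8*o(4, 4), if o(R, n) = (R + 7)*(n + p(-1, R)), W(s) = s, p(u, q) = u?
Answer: -257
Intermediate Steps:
o(R, n) = (-1 + n)*(7 + R) (o(R, n) = (R + 7)*(n - 1) = (7 + R)*(-1 + n) = (-1 + n)*(7 + R))
W(7) - 8*o(4, 4) = 7 - 8*(-7 - 1*4 + 7*4 + 4*4) = 7 - 8*(-7 - 4 + 28 + 16) = 7 - 8*33 = 7 - 1*264 = 7 - 264 = -257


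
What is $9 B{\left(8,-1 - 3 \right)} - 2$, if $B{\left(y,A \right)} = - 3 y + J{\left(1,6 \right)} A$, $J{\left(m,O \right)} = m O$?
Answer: $-434$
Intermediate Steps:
$J{\left(m,O \right)} = O m$
$B{\left(y,A \right)} = - 3 y + 6 A$ ($B{\left(y,A \right)} = - 3 y + 6 \cdot 1 A = - 3 y + 6 A$)
$9 B{\left(8,-1 - 3 \right)} - 2 = 9 \left(\left(-3\right) 8 + 6 \left(-1 - 3\right)\right) - 2 = 9 \left(-24 + 6 \left(-1 - 3\right)\right) - 2 = 9 \left(-24 + 6 \left(-4\right)\right) - 2 = 9 \left(-24 - 24\right) - 2 = 9 \left(-48\right) - 2 = -432 - 2 = -434$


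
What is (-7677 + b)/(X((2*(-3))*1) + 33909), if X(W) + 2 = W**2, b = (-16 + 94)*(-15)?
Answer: -8847/33943 ≈ -0.26064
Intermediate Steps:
b = -1170 (b = 78*(-15) = -1170)
X(W) = -2 + W**2
(-7677 + b)/(X((2*(-3))*1) + 33909) = (-7677 - 1170)/((-2 + ((2*(-3))*1)**2) + 33909) = -8847/((-2 + (-6*1)**2) + 33909) = -8847/((-2 + (-6)**2) + 33909) = -8847/((-2 + 36) + 33909) = -8847/(34 + 33909) = -8847/33943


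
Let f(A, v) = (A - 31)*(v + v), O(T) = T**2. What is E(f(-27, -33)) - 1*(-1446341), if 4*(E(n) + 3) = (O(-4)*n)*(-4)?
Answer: 1385090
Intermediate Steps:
f(A, v) = 2*v*(-31 + A) (f(A, v) = (-31 + A)*(2*v) = 2*v*(-31 + A))
E(n) = -3 - 16*n (E(n) = -3 + (((-4)**2*n)*(-4))/4 = -3 + ((16*n)*(-4))/4 = -3 + (-64*n)/4 = -3 - 16*n)
E(f(-27, -33)) - 1*(-1446341) = (-3 - 32*(-33)*(-31 - 27)) - 1*(-1446341) = (-3 - 32*(-33)*(-58)) + 1446341 = (-3 - 16*3828) + 1446341 = (-3 - 61248) + 1446341 = -61251 + 1446341 = 1385090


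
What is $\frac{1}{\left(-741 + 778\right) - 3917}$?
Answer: $- \frac{1}{3880} \approx -0.00025773$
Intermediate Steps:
$\frac{1}{\left(-741 + 778\right) - 3917} = \frac{1}{37 - 3917} = \frac{1}{-3880} = - \frac{1}{3880}$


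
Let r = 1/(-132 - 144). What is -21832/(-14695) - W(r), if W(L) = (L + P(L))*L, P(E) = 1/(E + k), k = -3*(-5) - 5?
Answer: 4589501220703/3088442036880 ≈ 1.4860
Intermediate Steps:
k = 10 (k = 15 - 5 = 10)
P(E) = 1/(10 + E) (P(E) = 1/(E + 10) = 1/(10 + E))
r = -1/276 (r = 1/(-276) = -1/276 ≈ -0.0036232)
W(L) = L*(L + 1/(10 + L)) (W(L) = (L + 1/(10 + L))*L = L*(L + 1/(10 + L)))
-21832/(-14695) - W(r) = -21832/(-14695) - (-1)*(1 - (10 - 1/276)/276)/(276*(10 - 1/276)) = -21832*(-1/14695) - (-1)*(1 - 1/276*2759/276)/(276*2759/276) = 21832/14695 - (-1)*276*(1 - 2759/76176)/(276*2759) = 21832/14695 - (-1)*276*73417/(276*2759*76176) = 21832/14695 - 1*(-73417/210169584) = 21832/14695 + 73417/210169584 = 4589501220703/3088442036880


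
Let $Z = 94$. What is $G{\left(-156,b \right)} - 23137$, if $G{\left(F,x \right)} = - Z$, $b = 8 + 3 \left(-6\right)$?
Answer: $-23231$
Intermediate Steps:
$b = -10$ ($b = 8 - 18 = -10$)
$G{\left(F,x \right)} = -94$ ($G{\left(F,x \right)} = \left(-1\right) 94 = -94$)
$G{\left(-156,b \right)} - 23137 = -94 - 23137 = -23231$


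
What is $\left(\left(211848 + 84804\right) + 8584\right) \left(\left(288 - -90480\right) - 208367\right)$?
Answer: $-35895448364$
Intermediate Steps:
$\left(\left(211848 + 84804\right) + 8584\right) \left(\left(288 - -90480\right) - 208367\right) = \left(296652 + 8584\right) \left(\left(288 + 90480\right) - 208367\right) = 305236 \left(90768 - 208367\right) = 305236 \left(-117599\right) = -35895448364$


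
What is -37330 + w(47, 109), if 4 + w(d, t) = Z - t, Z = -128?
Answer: -37571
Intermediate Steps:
w(d, t) = -132 - t (w(d, t) = -4 + (-128 - t) = -132 - t)
-37330 + w(47, 109) = -37330 + (-132 - 1*109) = -37330 + (-132 - 109) = -37330 - 241 = -37571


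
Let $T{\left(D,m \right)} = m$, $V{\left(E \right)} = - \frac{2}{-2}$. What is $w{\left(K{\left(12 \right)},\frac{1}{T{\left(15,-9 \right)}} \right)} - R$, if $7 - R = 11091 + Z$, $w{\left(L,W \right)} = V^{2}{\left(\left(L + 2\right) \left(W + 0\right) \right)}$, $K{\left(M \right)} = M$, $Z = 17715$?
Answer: $28800$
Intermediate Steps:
$V{\left(E \right)} = 1$ ($V{\left(E \right)} = \left(-2\right) \left(- \frac{1}{2}\right) = 1$)
$w{\left(L,W \right)} = 1$ ($w{\left(L,W \right)} = 1^{2} = 1$)
$R = -28799$ ($R = 7 - \left(11091 + 17715\right) = 7 - 28806 = -28799$)
$w{\left(K{\left(12 \right)},\frac{1}{T{\left(15,-9 \right)}} \right)} - R = 1 - -28799 = 1 + 28799 = 28800$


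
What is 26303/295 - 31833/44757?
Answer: 129761404/1467035 ≈ 88.451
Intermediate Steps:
26303/295 - 31833/44757 = 26303*(1/295) - 31833*1/44757 = 26303/295 - 3537/4973 = 129761404/1467035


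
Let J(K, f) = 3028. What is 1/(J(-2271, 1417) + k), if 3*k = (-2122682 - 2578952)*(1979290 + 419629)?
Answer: -3/11278839124562 ≈ -2.6598e-13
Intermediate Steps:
k = -11278839133646/3 (k = ((-2122682 - 2578952)*(1979290 + 419629))/3 = (-4701634*2398919)/3 = (⅓)*(-11278839133646) = -11278839133646/3 ≈ -3.7596e+12)
1/(J(-2271, 1417) + k) = 1/(3028 - 11278839133646/3) = 1/(-11278839124562/3) = -3/11278839124562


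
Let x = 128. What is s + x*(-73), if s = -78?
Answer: -9422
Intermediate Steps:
s + x*(-73) = -78 + 128*(-73) = -78 - 9344 = -9422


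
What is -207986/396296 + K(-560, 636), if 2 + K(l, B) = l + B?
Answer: 14558959/198148 ≈ 73.475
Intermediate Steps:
K(l, B) = -2 + B + l (K(l, B) = -2 + (l + B) = -2 + (B + l) = -2 + B + l)
-207986/396296 + K(-560, 636) = -207986/396296 + (-2 + 636 - 560) = -207986*1/396296 + 74 = -103993/198148 + 74 = 14558959/198148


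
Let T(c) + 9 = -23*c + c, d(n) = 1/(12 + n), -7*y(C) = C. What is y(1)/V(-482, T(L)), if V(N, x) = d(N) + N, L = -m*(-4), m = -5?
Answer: 470/1585787 ≈ 0.00029638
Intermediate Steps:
y(C) = -C/7
L = -20 (L = -1*(-5)*(-4) = 5*(-4) = -20)
T(c) = -9 - 22*c (T(c) = -9 + (-23*c + c) = -9 - 22*c)
V(N, x) = N + 1/(12 + N) (V(N, x) = 1/(12 + N) + N = N + 1/(12 + N))
y(1)/V(-482, T(L)) = (-⅐*1)/(((1 - 482*(12 - 482))/(12 - 482))) = -(-470/(1 - 482*(-470)))/7 = -(-470/(1 + 226540))/7 = -1/(7*((-1/470*226541))) = -1/(7*(-226541/470)) = -⅐*(-470/226541) = 470/1585787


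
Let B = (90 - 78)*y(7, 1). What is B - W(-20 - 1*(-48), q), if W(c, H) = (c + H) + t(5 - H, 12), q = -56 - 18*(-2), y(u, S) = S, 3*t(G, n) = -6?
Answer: 6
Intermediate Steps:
t(G, n) = -2 (t(G, n) = (1/3)*(-6) = -2)
q = -20 (q = -56 - 1*(-36) = -56 + 36 = -20)
W(c, H) = -2 + H + c (W(c, H) = (c + H) - 2 = (H + c) - 2 = -2 + H + c)
B = 12 (B = (90 - 78)*1 = 12*1 = 12)
B - W(-20 - 1*(-48), q) = 12 - (-2 - 20 + (-20 - 1*(-48))) = 12 - (-2 - 20 + (-20 + 48)) = 12 - (-2 - 20 + 28) = 12 - 1*6 = 12 - 6 = 6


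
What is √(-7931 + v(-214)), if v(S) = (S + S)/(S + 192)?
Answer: I*√957297/11 ≈ 88.947*I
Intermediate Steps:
v(S) = 2*S/(192 + S) (v(S) = (2*S)/(192 + S) = 2*S/(192 + S))
√(-7931 + v(-214)) = √(-7931 + 2*(-214)/(192 - 214)) = √(-7931 + 2*(-214)/(-22)) = √(-7931 + 2*(-214)*(-1/22)) = √(-7931 + 214/11) = √(-87027/11) = I*√957297/11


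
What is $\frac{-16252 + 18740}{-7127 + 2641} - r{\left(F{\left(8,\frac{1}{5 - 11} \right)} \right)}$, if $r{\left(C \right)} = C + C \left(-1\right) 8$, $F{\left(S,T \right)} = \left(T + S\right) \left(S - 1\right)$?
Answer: $\frac{5158165}{13458} \approx 383.28$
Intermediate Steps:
$F{\left(S,T \right)} = \left(-1 + S\right) \left(S + T\right)$ ($F{\left(S,T \right)} = \left(S + T\right) \left(-1 + S\right) = \left(-1 + S\right) \left(S + T\right)$)
$r{\left(C \right)} = - 7 C$ ($r{\left(C \right)} = C + - C 8 = C - 8 C = - 7 C$)
$\frac{-16252 + 18740}{-7127 + 2641} - r{\left(F{\left(8,\frac{1}{5 - 11} \right)} \right)} = \frac{-16252 + 18740}{-7127 + 2641} - - 7 \left(8^{2} - 8 - \frac{1}{5 - 11} + \frac{8}{5 - 11}\right) = \frac{2488}{-4486} - - 7 \left(64 - 8 - \frac{1}{-6} + \frac{8}{-6}\right) = 2488 \left(- \frac{1}{4486}\right) - - 7 \left(64 - 8 - - \frac{1}{6} + 8 \left(- \frac{1}{6}\right)\right) = - \frac{1244}{2243} - - 7 \left(64 - 8 + \frac{1}{6} - \frac{4}{3}\right) = - \frac{1244}{2243} - \left(-7\right) \frac{329}{6} = - \frac{1244}{2243} - - \frac{2303}{6} = - \frac{1244}{2243} + \frac{2303}{6} = \frac{5158165}{13458}$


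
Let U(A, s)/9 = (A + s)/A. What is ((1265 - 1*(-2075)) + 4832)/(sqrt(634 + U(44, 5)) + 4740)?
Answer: 1704352320/988546063 - 16344*sqrt(311707)/988546063 ≈ 1.7149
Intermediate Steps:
U(A, s) = 9*(A + s)/A (U(A, s) = 9*((A + s)/A) = 9*(A + s)/A)
((1265 - 1*(-2075)) + 4832)/(sqrt(634 + U(44, 5)) + 4740) = ((1265 - 1*(-2075)) + 4832)/(sqrt(634 + (9 + 9*5/44)) + 4740) = ((1265 + 2075) + 4832)/(sqrt(634 + (9 + 9*5*(1/44))) + 4740) = (3340 + 4832)/(sqrt(634 + (9 + 45/44)) + 4740) = 8172/(sqrt(634 + 441/44) + 4740) = 8172/(sqrt(28337/44) + 4740) = 8172/(sqrt(311707)/22 + 4740) = 8172/(4740 + sqrt(311707)/22)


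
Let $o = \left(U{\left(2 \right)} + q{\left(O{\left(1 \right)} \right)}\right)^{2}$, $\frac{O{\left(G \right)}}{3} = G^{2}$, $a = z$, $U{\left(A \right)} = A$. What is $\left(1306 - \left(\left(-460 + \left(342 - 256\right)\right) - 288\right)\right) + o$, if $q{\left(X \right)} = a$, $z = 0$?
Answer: $1972$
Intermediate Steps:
$a = 0$
$O{\left(G \right)} = 3 G^{2}$
$q{\left(X \right)} = 0$
$o = 4$ ($o = \left(2 + 0\right)^{2} = 2^{2} = 4$)
$\left(1306 - \left(\left(-460 + \left(342 - 256\right)\right) - 288\right)\right) + o = \left(1306 - \left(\left(-460 + \left(342 - 256\right)\right) - 288\right)\right) + 4 = \left(1306 - \left(\left(-460 + 86\right) - 288\right)\right) + 4 = \left(1306 - \left(-374 - 288\right)\right) + 4 = \left(1306 - -662\right) + 4 = \left(1306 + 662\right) + 4 = 1968 + 4 = 1972$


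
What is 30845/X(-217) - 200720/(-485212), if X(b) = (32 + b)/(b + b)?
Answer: 24982458346/345247 ≈ 72361.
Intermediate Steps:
X(b) = (32 + b)/(2*b) (X(b) = (32 + b)/((2*b)) = (32 + b)*(1/(2*b)) = (32 + b)/(2*b))
30845/X(-217) - 200720/(-485212) = 30845/(((½)*(32 - 217)/(-217))) - 200720/(-485212) = 30845/(((½)*(-1/217)*(-185))) - 200720*(-1/485212) = 30845/(185/434) + 3860/9331 = 30845*(434/185) + 3860/9331 = 2677346/37 + 3860/9331 = 24982458346/345247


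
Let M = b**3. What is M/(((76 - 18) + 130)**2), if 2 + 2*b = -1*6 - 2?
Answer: -125/35344 ≈ -0.0035367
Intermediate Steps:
b = -5 (b = -1 + (-1*6 - 2)/2 = -1 + (-6 - 2)/2 = -1 + (1/2)*(-8) = -1 - 4 = -5)
M = -125 (M = (-5)**3 = -125)
M/(((76 - 18) + 130)**2) = -125/((76 - 18) + 130)**2 = -125/(58 + 130)**2 = -125/(188**2) = -125/35344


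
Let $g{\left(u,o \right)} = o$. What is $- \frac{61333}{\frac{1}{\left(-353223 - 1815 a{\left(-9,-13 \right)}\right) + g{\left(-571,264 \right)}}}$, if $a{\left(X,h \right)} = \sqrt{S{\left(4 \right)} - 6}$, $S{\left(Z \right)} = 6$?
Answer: $21648034347$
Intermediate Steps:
$a{\left(X,h \right)} = 0$ ($a{\left(X,h \right)} = \sqrt{6 - 6} = \sqrt{0} = 0$)
$- \frac{61333}{\frac{1}{\left(-353223 - 1815 a{\left(-9,-13 \right)}\right) + g{\left(-571,264 \right)}}} = - \frac{61333}{\frac{1}{\left(-353223 - 1815 \cdot 0\right) + 264}} = - \frac{61333}{\frac{1}{\left(-353223 - 0\right) + 264}} = - \frac{61333}{\frac{1}{\left(-353223 + 0\right) + 264}} = - \frac{61333}{\frac{1}{-353223 + 264}} = - \frac{61333}{\frac{1}{-352959}} = - \frac{61333}{- \frac{1}{352959}} = \left(-61333\right) \left(-352959\right) = 21648034347$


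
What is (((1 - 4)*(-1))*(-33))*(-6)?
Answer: 594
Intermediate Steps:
(((1 - 4)*(-1))*(-33))*(-6) = (-3*(-1)*(-33))*(-6) = (3*(-33))*(-6) = -99*(-6) = 594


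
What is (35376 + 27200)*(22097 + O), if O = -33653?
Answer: -723128256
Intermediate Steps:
(35376 + 27200)*(22097 + O) = (35376 + 27200)*(22097 - 33653) = 62576*(-11556) = -723128256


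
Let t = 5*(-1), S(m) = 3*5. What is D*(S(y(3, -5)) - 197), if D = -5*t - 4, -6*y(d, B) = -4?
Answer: -3822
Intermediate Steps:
y(d, B) = 2/3 (y(d, B) = -1/6*(-4) = 2/3)
S(m) = 15
t = -5
D = 21 (D = -5*(-5) - 4 = 25 - 4 = 21)
D*(S(y(3, -5)) - 197) = 21*(15 - 197) = 21*(-182) = -3822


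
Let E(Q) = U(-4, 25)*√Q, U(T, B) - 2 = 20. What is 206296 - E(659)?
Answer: 206296 - 22*√659 ≈ 2.0573e+5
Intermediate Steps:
U(T, B) = 22 (U(T, B) = 2 + 20 = 22)
E(Q) = 22*√Q
206296 - E(659) = 206296 - 22*√659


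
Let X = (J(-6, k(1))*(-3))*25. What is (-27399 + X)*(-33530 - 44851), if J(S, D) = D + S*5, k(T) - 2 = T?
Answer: 1988839494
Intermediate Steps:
k(T) = 2 + T
J(S, D) = D + 5*S
X = 2025 (X = (((2 + 1) + 5*(-6))*(-3))*25 = ((3 - 30)*(-3))*25 = -27*(-3)*25 = 81*25 = 2025)
(-27399 + X)*(-33530 - 44851) = (-27399 + 2025)*(-33530 - 44851) = -25374*(-78381) = 1988839494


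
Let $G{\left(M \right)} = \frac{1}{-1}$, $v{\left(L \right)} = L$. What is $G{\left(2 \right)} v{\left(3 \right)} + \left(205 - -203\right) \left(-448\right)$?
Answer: $-182787$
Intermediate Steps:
$G{\left(M \right)} = -1$
$G{\left(2 \right)} v{\left(3 \right)} + \left(205 - -203\right) \left(-448\right) = \left(-1\right) 3 + \left(205 - -203\right) \left(-448\right) = -3 + \left(205 + 203\right) \left(-448\right) = -3 + 408 \left(-448\right) = -3 - 182784 = -182787$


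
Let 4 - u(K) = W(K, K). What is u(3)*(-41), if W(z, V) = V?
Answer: -41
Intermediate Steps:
u(K) = 4 - K
u(3)*(-41) = (4 - 1*3)*(-41) = (4 - 3)*(-41) = 1*(-41) = -41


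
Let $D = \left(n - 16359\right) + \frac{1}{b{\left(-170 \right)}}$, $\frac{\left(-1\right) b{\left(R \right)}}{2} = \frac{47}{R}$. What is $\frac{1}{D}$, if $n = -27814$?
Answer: $- \frac{47}{2076046} \approx -2.2639 \cdot 10^{-5}$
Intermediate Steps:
$b{\left(R \right)} = - \frac{94}{R}$ ($b{\left(R \right)} = - 2 \frac{47}{R} = - \frac{94}{R}$)
$D = - \frac{2076046}{47}$ ($D = \left(-27814 - 16359\right) + \frac{1}{\left(-94\right) \frac{1}{-170}} = -44173 + \frac{1}{\left(-94\right) \left(- \frac{1}{170}\right)} = -44173 + \frac{1}{\frac{47}{85}} = -44173 + \frac{85}{47} = - \frac{2076046}{47} \approx -44171.0$)
$\frac{1}{D} = \frac{1}{- \frac{2076046}{47}} = - \frac{47}{2076046}$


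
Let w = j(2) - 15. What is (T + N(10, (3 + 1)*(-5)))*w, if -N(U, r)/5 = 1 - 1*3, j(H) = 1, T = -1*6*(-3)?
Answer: -392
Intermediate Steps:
T = 18 (T = -6*(-3) = 18)
w = -14 (w = 1 - 15 = -14)
N(U, r) = 10 (N(U, r) = -5*(1 - 1*3) = -5*(1 - 3) = -5*(-2) = 10)
(T + N(10, (3 + 1)*(-5)))*w = (18 + 10)*(-14) = 28*(-14) = -392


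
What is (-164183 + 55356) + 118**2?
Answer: -94903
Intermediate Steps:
(-164183 + 55356) + 118**2 = -108827 + 13924 = -94903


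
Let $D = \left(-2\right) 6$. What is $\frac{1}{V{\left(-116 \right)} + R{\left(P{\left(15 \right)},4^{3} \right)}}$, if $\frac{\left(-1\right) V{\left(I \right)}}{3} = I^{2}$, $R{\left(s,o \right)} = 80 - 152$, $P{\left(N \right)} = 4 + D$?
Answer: $- \frac{1}{40440} \approx -2.4728 \cdot 10^{-5}$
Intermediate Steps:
$D = -12$
$P{\left(N \right)} = -8$ ($P{\left(N \right)} = 4 - 12 = -8$)
$R{\left(s,o \right)} = -72$
$V{\left(I \right)} = - 3 I^{2}$
$\frac{1}{V{\left(-116 \right)} + R{\left(P{\left(15 \right)},4^{3} \right)}} = \frac{1}{- 3 \left(-116\right)^{2} - 72} = \frac{1}{\left(-3\right) 13456 - 72} = \frac{1}{-40368 - 72} = \frac{1}{-40440} = - \frac{1}{40440}$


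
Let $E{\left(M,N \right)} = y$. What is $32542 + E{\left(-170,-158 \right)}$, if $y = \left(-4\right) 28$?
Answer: $32430$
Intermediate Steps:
$y = -112$
$E{\left(M,N \right)} = -112$
$32542 + E{\left(-170,-158 \right)} = 32542 - 112 = 32430$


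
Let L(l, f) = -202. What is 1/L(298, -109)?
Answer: -1/202 ≈ -0.0049505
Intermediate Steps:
1/L(298, -109) = 1/(-202) = -1/202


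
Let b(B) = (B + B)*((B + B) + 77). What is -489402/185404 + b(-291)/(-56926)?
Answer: -20587946973/2638577026 ≈ -7.8027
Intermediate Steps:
b(B) = 2*B*(77 + 2*B) (b(B) = (2*B)*(2*B + 77) = (2*B)*(77 + 2*B) = 2*B*(77 + 2*B))
-489402/185404 + b(-291)/(-56926) = -489402/185404 + (2*(-291)*(77 + 2*(-291)))/(-56926) = -489402*1/185404 + (2*(-291)*(77 - 582))*(-1/56926) = -244701/92702 + (2*(-291)*(-505))*(-1/56926) = -244701/92702 + 293910*(-1/56926) = -244701/92702 - 146955/28463 = -20587946973/2638577026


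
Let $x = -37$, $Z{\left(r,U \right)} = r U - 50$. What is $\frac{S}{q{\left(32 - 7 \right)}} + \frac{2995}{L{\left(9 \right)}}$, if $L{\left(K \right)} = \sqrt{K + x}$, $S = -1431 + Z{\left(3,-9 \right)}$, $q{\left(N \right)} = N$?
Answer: $- \frac{1508}{25} - \frac{2995 i \sqrt{7}}{14} \approx -60.32 - 566.0 i$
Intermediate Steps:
$Z{\left(r,U \right)} = -50 + U r$ ($Z{\left(r,U \right)} = U r - 50 = -50 + U r$)
$S = -1508$ ($S = -1431 - 77 = -1508$)
$L{\left(K \right)} = \sqrt{-37 + K}$ ($L{\left(K \right)} = \sqrt{K - 37} = \sqrt{-37 + K}$)
$\frac{S}{q{\left(32 - 7 \right)}} + \frac{2995}{L{\left(9 \right)}} = - \frac{1508}{32 - 7} + \frac{2995}{\sqrt{-37 + 9}} = - \frac{1508}{25} + \frac{2995}{\sqrt{-28}} = \left(-1508\right) \frac{1}{25} + \frac{2995}{2 i \sqrt{7}} = - \frac{1508}{25} + 2995 \left(- \frac{i \sqrt{7}}{14}\right) = - \frac{1508}{25} - \frac{2995 i \sqrt{7}}{14}$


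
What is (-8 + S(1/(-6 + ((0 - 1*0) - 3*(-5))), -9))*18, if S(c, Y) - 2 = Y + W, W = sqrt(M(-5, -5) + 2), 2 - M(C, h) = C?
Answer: -216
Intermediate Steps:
M(C, h) = 2 - C
W = 3 (W = sqrt((2 - 1*(-5)) + 2) = sqrt((2 + 5) + 2) = sqrt(7 + 2) = sqrt(9) = 3)
S(c, Y) = 5 + Y (S(c, Y) = 2 + (Y + 3) = 2 + (3 + Y) = 5 + Y)
(-8 + S(1/(-6 + ((0 - 1*0) - 3*(-5))), -9))*18 = (-8 + (5 - 9))*18 = (-8 - 4)*18 = -12*18 = -216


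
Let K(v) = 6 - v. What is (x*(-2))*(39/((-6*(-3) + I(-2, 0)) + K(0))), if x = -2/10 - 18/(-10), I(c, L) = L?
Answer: -26/5 ≈ -5.2000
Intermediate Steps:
x = 8/5 (x = -2*⅒ - 18*(-⅒) = -⅕ + 9/5 = 8/5 ≈ 1.6000)
(x*(-2))*(39/((-6*(-3) + I(-2, 0)) + K(0))) = ((8/5)*(-2))*(39/((-6*(-3) + 0) + (6 - 1*0))) = -624/(5*((18 + 0) + (6 + 0))) = -624/(5*(18 + 6)) = -624/(5*24) = -16/5*13/8 = -26/5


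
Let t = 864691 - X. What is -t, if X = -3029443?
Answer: -3894134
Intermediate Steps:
t = 3894134 (t = 864691 - 1*(-3029443) = 864691 + 3029443 = 3894134)
-t = -1*3894134 = -3894134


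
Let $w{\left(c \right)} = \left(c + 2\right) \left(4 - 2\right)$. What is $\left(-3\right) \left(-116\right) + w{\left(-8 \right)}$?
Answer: $336$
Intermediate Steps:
$w{\left(c \right)} = 4 + 2 c$ ($w{\left(c \right)} = \left(2 + c\right) 2 = 4 + 2 c$)
$\left(-3\right) \left(-116\right) + w{\left(-8 \right)} = \left(-3\right) \left(-116\right) + \left(4 + 2 \left(-8\right)\right) = 348 + \left(4 - 16\right) = 348 - 12 = 336$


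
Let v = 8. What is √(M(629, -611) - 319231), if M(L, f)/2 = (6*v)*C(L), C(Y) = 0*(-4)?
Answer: I*√319231 ≈ 565.0*I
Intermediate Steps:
C(Y) = 0
M(L, f) = 0 (M(L, f) = 2*((6*8)*0) = 2*(48*0) = 2*0 = 0)
√(M(629, -611) - 319231) = √(0 - 319231) = √(-319231) = I*√319231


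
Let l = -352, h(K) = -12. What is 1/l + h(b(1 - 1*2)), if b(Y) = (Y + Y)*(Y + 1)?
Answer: -4225/352 ≈ -12.003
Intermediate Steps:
b(Y) = 2*Y*(1 + Y) (b(Y) = (2*Y)*(1 + Y) = 2*Y*(1 + Y))
1/l + h(b(1 - 1*2)) = 1/(-352) - 12 = -1/352 - 12 = -4225/352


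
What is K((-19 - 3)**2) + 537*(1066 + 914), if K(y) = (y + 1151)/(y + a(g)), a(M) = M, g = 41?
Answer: 37214209/35 ≈ 1.0633e+6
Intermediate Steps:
K(y) = (1151 + y)/(41 + y) (K(y) = (y + 1151)/(y + 41) = (1151 + y)/(41 + y))
K((-19 - 3)**2) + 537*(1066 + 914) = (1151 + (-19 - 3)**2)/(41 + (-19 - 3)**2) + 537*(1066 + 914) = (1151 + (-22)**2)/(41 + (-22)**2) + 537*1980 = (1151 + 484)/(41 + 484) + 1063260 = 1635/525 + 1063260 = (1/525)*1635 + 1063260 = 109/35 + 1063260 = 37214209/35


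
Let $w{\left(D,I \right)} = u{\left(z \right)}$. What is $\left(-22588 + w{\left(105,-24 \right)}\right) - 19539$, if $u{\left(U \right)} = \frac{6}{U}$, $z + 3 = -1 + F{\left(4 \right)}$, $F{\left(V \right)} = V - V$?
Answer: $- \frac{84257}{2} \approx -42129.0$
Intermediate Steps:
$F{\left(V \right)} = 0$
$z = -4$ ($z = -3 + \left(-1 + 0\right) = -3 - 1 = -4$)
$w{\left(D,I \right)} = - \frac{3}{2}$ ($w{\left(D,I \right)} = \frac{6}{-4} = 6 \left(- \frac{1}{4}\right) = - \frac{3}{2}$)
$\left(-22588 + w{\left(105,-24 \right)}\right) - 19539 = \left(-22588 - \frac{3}{2}\right) - 19539 = - \frac{45179}{2} - 19539 = - \frac{84257}{2}$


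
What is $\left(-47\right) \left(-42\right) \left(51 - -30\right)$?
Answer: $159894$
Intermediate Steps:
$\left(-47\right) \left(-42\right) \left(51 - -30\right) = 1974 \left(51 + 30\right) = 1974 \cdot 81 = 159894$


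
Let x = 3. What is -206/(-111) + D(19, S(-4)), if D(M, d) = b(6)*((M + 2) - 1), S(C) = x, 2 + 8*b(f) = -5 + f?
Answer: -143/222 ≈ -0.64414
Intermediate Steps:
b(f) = -7/8 + f/8 (b(f) = -1/4 + (-5 + f)/8 = -1/4 + (-5/8 + f/8) = -7/8 + f/8)
S(C) = 3
D(M, d) = -1/8 - M/8 (D(M, d) = (-7/8 + (1/8)*6)*((M + 2) - 1) = (-7/8 + 3/4)*((2 + M) - 1) = -(1 + M)/8 = -1/8 - M/8)
-206/(-111) + D(19, S(-4)) = -206/(-111) + (-1/8 - 1/8*19) = -206*(-1/111) + (-1/8 - 19/8) = 206/111 - 5/2 = -143/222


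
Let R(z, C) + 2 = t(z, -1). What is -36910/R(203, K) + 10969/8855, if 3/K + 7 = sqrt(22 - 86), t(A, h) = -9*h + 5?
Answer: -23336173/7590 ≈ -3074.6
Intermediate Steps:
t(A, h) = 5 - 9*h
K = 3*(-7 - 8*I)/113 (K = 3/(-7 + sqrt(22 - 86)) = 3/(-7 + sqrt(-64)) = 3/(-7 + 8*I) = 3*((-7 - 8*I)/113) = 3*(-7 - 8*I)/113 ≈ -0.18584 - 0.21239*I)
R(z, C) = 12 (R(z, C) = -2 + (5 - 9*(-1)) = -2 + (5 + 9) = -2 + 14 = 12)
-36910/R(203, K) + 10969/8855 = -36910/12 + 10969/8855 = -36910*1/12 + 10969*(1/8855) = -18455/6 + 1567/1265 = -23336173/7590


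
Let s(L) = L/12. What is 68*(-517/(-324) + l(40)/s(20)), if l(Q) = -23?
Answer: -336107/405 ≈ -829.89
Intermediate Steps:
s(L) = L/12 (s(L) = L*(1/12) = L/12)
68*(-517/(-324) + l(40)/s(20)) = 68*(-517/(-324) - 23/((1/12)*20)) = 68*(-517*(-1/324) - 23/5/3) = 68*(517/324 - 23*3/5) = 68*(517/324 - 69/5) = 68*(-19771/1620) = -336107/405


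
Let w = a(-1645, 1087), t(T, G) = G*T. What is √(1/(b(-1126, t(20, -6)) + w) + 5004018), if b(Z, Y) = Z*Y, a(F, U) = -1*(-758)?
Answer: √92388338074627790/135878 ≈ 2237.0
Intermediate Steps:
a(F, U) = 758
b(Z, Y) = Y*Z
w = 758
√(1/(b(-1126, t(20, -6)) + w) + 5004018) = √(1/(-6*20*(-1126) + 758) + 5004018) = √(1/(-120*(-1126) + 758) + 5004018) = √(1/(135120 + 758) + 5004018) = √(1/135878 + 5004018) = √(679935957805/135878) = √92388338074627790/135878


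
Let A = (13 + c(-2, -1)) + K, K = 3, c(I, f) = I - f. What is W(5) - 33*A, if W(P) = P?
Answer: -490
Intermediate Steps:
A = 15 (A = (13 + (-2 - 1*(-1))) + 3 = (13 + (-2 + 1)) + 3 = (13 - 1) + 3 = 12 + 3 = 15)
W(5) - 33*A = 5 - 33*15 = 5 - 495 = -490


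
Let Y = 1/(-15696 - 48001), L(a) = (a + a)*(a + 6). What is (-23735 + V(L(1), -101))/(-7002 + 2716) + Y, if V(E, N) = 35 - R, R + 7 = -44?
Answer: 1506366067/273005342 ≈ 5.5177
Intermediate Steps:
R = -51 (R = -7 - 44 = -51)
L(a) = 2*a*(6 + a) (L(a) = (2*a)*(6 + a) = 2*a*(6 + a))
Y = -1/63697 (Y = 1/(-63697) = -1/63697 ≈ -1.5699e-5)
V(E, N) = 86 (V(E, N) = 35 - 1*(-51) = 35 + 51 = 86)
(-23735 + V(L(1), -101))/(-7002 + 2716) + Y = (-23735 + 86)/(-7002 + 2716) - 1/63697 = -23649/(-4286) - 1/63697 = -23649*(-1/4286) - 1/63697 = 23649/4286 - 1/63697 = 1506366067/273005342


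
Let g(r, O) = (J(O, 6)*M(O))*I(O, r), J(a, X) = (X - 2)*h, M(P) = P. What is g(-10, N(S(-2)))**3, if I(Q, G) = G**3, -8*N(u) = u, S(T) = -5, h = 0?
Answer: 0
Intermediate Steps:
N(u) = -u/8
J(a, X) = 0 (J(a, X) = (X - 2)*0 = (-2 + X)*0 = 0)
g(r, O) = 0 (g(r, O) = (0*O)*r**3 = 0*r**3 = 0)
g(-10, N(S(-2)))**3 = 0**3 = 0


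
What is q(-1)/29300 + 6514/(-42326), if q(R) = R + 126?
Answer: -3711389/24803036 ≈ -0.14963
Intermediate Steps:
q(R) = 126 + R
q(-1)/29300 + 6514/(-42326) = (126 - 1)/29300 + 6514/(-42326) = 125*(1/29300) + 6514*(-1/42326) = 5/1172 - 3257/21163 = -3711389/24803036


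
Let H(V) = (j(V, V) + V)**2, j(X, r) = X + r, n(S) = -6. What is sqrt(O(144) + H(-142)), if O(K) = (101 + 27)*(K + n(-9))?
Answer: 2*sqrt(49785) ≈ 446.25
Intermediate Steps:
O(K) = -768 + 128*K (O(K) = (101 + 27)*(K - 6) = 128*(-6 + K) = -768 + 128*K)
H(V) = 9*V**2 (H(V) = ((V + V) + V)**2 = (2*V + V)**2 = (3*V)**2 = 9*V**2)
sqrt(O(144) + H(-142)) = sqrt((-768 + 128*144) + 9*(-142)**2) = sqrt((-768 + 18432) + 9*20164) = sqrt(17664 + 181476) = sqrt(199140) = 2*sqrt(49785)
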